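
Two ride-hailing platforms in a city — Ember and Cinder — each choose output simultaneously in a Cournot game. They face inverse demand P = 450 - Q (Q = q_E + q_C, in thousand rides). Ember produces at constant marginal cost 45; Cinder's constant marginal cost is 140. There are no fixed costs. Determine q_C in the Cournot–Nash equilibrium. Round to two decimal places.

Ember's profit: π_E = (450 - Q)q_E - (45q_E). Setting ∂π_E/∂q_E = 0: 405 - 2q_E - (q_C) = 0.
Cinder's first-order condition: 310 - 2q_C - (q_E) = 0.
Rearranging gives the reaction functions q_E = (405 - q_C)/2 and q_C = (310 - q_E)/2.
Solving the pair: q_E = 500/3, q_C = 215/3.

71.67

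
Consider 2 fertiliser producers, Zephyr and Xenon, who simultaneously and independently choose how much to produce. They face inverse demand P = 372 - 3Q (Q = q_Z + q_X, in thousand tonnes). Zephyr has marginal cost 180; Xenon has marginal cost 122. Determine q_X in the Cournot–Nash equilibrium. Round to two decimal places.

34.22

Zephyr's profit: π_Z = (372 - 3Q)q_Z - (180q_Z). Setting ∂π_Z/∂q_Z = 0: 192 - 6q_Z - 3(q_X) = 0.
Xenon's first-order condition: 250 - 6q_X - 3(q_Z) = 0.
So q_Z = (192 - 3q_X)/6 and q_X = (250 - 3q_Z)/6.
Substituting one into the other gives q_Z = 134/9 and q_X = 308/9.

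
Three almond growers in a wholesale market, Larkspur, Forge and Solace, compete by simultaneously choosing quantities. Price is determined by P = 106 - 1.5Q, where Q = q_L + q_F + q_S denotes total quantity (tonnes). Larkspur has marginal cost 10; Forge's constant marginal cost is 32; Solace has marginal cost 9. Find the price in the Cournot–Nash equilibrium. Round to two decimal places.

Larkspur's profit: π_L = (106 - 1.5Q)q_L - (10q_L). Setting ∂π_L/∂q_L = 0: 96 - 3q_L - (3/2)(q_F + q_S) = 0.
Forge's profit: π_F = (106 - 1.5Q)q_F - (32q_F). Setting ∂π_F/∂q_F = 0: 74 - 3q_F - (3/2)(q_L + q_S) = 0.
Solace's profit: π_S = (106 - 1.5Q)q_S - (9q_S). Setting ∂π_S/∂q_S = 0: 97 - 3q_S - (3/2)(q_L + q_F) = 0.
Adding the 3 conditions: 267 − 3Q − 3Q = 0, i.e. Q = 89/2.
Back-substituting: q_L = (96 − 267/4)/(3/2) = 39/2, q_F = (74 − 267/4)/(3/2) = 29/6, q_S = (97 − 267/4)/(3/2) = 121/6.
Total output Q = 89/2, so price P = 106 - (3/2)·(89/2) = 157/4.

39.25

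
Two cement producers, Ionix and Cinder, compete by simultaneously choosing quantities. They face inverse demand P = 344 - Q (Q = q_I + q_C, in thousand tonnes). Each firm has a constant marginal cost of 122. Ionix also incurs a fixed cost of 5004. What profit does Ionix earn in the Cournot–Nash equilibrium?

472

Each firm earns π_i = (344 - Q)q_i - 122q_i.
Setting ∂π_i/∂q_i = 0 with rivals' quantities fixed: 222 - 2q_i - q_j = 0.
By symmetry each firm produces the same amount; substituting q_j = q_i yields q_i = 222/3 = 74.
Price P = 344 - 148 = 196.
Ionix's profit: (196 - 122)·74 - 5004 = 472.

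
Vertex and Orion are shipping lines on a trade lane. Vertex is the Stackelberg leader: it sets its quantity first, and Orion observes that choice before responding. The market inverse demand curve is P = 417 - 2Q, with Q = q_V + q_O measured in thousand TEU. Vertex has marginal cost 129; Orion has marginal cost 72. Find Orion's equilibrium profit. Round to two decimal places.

6583.78

Solve by backward induction. Given q_V, the follower Orion maximises π_O = (417 - 2q_V - 2q_O)q_O - 72q_O.
Follower FOC: 345 - 2q_V - 4q_O = 0, so q_O(q_V) = (345 - 2q_V)/4.
Vertex substitutes q_O(q_V) into its own profit: π_V = q_V(417 - 2q_V - (345 - 2q_V)/2) - 129q_V = (489/2 - q_V)q_V - 129q_V.
Leader FOC: 231/2 - 2q_V = 0, so q_V = 231/4.
Then q_O = (345 - 2·(231/4))/4 = 459/8.
Price P = 417 - 2·(921/8) = 747/4.
Orion's profit: (747/4 - 72)·(459/8) = 6583.7813.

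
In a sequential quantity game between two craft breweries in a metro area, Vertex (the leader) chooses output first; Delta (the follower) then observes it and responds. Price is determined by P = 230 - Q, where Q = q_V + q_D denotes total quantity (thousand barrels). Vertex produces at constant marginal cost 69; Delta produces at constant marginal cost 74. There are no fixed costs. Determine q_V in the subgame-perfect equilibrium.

Solve by backward induction. Given q_V, the follower Delta maximises π_D = (230 - q_V - q_D)q_D - 74q_D.
∂π_D/∂q_D = 156 - q_V - 2q_D = 0 gives the reaction function q_D = (156 - q_V)/2.
The leader anticipates this reaction. Substituting into P = 230 - Q gives P = 152 - (1/2)q_V, so π_V = (152 - (1/2)q_V)q_V - 69q_V.
The leader's first-order condition 83 - q_V = 0 yields q_V = 83.
Then q_D = (156 - 83)/2 = 73/2.

83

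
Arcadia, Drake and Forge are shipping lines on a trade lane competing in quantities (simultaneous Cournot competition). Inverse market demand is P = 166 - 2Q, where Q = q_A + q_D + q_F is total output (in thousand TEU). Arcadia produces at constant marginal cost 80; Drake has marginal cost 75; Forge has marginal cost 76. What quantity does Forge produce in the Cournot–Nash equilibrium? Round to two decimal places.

11.63

Arcadia's profit: π_A = (166 - 2Q)q_A - (80q_A). Setting ∂π_A/∂q_A = 0: 86 - 4q_A - 2(q_D + q_F) = 0.
Drake's profit: π_D = (166 - 2Q)q_D - (75q_D). Setting ∂π_D/∂q_D = 0: 91 - 4q_D - 2(q_A + q_F) = 0.
Forge's profit: π_F = (166 - 2Q)q_F - (76q_F). Setting ∂π_F/∂q_F = 0: 90 - 4q_F - 2(q_A + q_D) = 0.
Summing all 3 equations gives 267 − 8Q = 0, hence Q = 267/8.
Back-substituting: q_A = (86 − 267/4)/2 = 77/8, q_D = (91 − 267/4)/2 = 97/8, q_F = (90 − 267/4)/2 = 93/8.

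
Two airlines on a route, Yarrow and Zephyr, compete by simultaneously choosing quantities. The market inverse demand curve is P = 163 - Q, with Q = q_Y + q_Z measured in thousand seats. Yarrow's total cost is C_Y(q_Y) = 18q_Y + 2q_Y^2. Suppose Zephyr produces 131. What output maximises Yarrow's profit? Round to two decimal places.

With the rival's output fixed at 131, Yarrow's profit is π_Y = (163 - 131 - q_Y)q_Y - (18q_Y + 2q_Y²) = (32 - q_Y)q_Y - (18q_Y + 2q_Y²).
∂π_Y/∂q_Y = 14 - 6q_Y = 0, so q_Y = 7/3.

2.33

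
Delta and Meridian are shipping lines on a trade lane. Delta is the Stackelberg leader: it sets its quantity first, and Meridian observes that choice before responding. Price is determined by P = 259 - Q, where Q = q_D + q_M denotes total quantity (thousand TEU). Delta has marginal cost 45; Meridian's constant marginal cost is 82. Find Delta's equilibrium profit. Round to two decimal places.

7875.13

Solve by backward induction. Given q_D, the follower Meridian maximises π_M = (259 - q_D - q_M)q_M - 82q_M.
Follower FOC: 177 - q_D - 2q_M = 0, so q_M(q_D) = (177 - q_D)/2.
The leader anticipates this reaction. Substituting into P = 259 - Q gives P = 341/2 - (1/2)q_D, so π_D = (341/2 - (1/2)q_D)q_D - 45q_D.
Leader FOC: 251/2 - q_D = 0, so q_D = 251/2.
Then q_M = (177 - 251/2)/2 = 103/4.
Price P = 259 - 605/4 = 431/4.
Delta's profit: (431/4 - 45)·(251/2) = 7875.1250.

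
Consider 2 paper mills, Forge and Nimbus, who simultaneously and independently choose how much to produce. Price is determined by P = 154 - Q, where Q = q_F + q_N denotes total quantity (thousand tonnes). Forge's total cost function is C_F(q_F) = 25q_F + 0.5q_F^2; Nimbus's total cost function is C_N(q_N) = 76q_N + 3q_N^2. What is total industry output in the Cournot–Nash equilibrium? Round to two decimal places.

46.04

Forge's profit: π_F = (154 - Q)q_F - (25q_F + (1/2)q_F²). Setting ∂π_F/∂q_F = 0: 129 - 3q_F - (q_N) = 0.
Nimbus's profit: π_N = (154 - Q)q_N - (76q_N + 3q_N²). Setting ∂π_N/∂q_N = 0: 78 - 8q_N - (q_F) = 0.
Rearranging gives the reaction functions q_F = (129 - q_N)/3 and q_N = (78 - q_F)/8.
Solving the pair: q_F = 954/23, q_N = 105/23.
Total output Q = 954/23 + 105/23 = 1059/23.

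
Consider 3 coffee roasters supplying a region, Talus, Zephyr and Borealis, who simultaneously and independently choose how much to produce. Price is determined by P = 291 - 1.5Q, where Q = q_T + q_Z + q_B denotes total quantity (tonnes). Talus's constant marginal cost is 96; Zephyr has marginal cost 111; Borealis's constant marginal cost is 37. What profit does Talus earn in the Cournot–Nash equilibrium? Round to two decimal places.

950.04

Talus's profit: π_T = (291 - 1.5Q)q_T - (96q_T). Setting ∂π_T/∂q_T = 0: 195 - 3q_T - (3/2)(q_Z + q_B) = 0.
Zephyr's first-order condition: 180 - 3q_Z - (3/2)(q_T + q_B) = 0.
Borealis's profit: π_B = (291 - 1.5Q)q_B - (37q_B). Setting ∂π_B/∂q_B = 0: 254 - 3q_B - (3/2)(q_T + q_Z) = 0.
Summing all 3 equations gives 629 − 6Q = 0, hence Q = 629/6.
Back-substituting: q_T = (195 − 629/4)/(3/2) = 151/6, q_Z = (180 − 629/4)/(3/2) = 91/6, q_B = (254 − 629/4)/(3/2) = 129/2.
Price P = 291 - (3/2)·(629/6) = 535/4.
Talus's profit: (535/4 - 96)·(151/6) = 950.0417.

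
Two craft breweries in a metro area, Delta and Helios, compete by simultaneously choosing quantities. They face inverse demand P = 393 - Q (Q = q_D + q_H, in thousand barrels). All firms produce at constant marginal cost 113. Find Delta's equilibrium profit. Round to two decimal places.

8711.11

A representative firm's profit is π_i = q_i(393 - Q) - 113q_i.
Setting ∂π_i/∂q_i = 0 with rivals' quantities fixed: 280 - 2q_i - q_j = 0.
With identical firms every q_j equals q_i, so q_j = q_i and 280 = 3q_i, giving q_i = 280/3.
Price P = 393 - 560/3 = 619/3.
Delta's profit: (619/3 - 113)·(280/3) = 8711.1111.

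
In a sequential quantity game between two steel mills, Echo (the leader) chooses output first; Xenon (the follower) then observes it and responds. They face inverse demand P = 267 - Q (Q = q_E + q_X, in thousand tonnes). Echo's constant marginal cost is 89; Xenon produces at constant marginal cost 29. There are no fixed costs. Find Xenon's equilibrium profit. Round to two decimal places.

Solve by backward induction. Given q_E, the follower Xenon maximises π_X = (267 - q_E - q_X)q_X - 29q_X.
∂π_X/∂q_X = 238 - q_E - 2q_X = 0 gives the reaction function q_X = (238 - q_E)/2.
Echo substitutes q_X(q_E) into its own profit: π_E = q_E(267 - q_E - (238 - q_E)/2) - 89q_E = (148 - (1/2)q_E)q_E - 89q_E.
Leader FOC: 59 - q_E = 0, so q_E = 59.
Then q_X = (238 - 59)/2 = 179/2.
Price P = 267 - 297/2 = 237/2.
Xenon's profit: (237/2 - 29)·(179/2) = 8010.2500.

8010.25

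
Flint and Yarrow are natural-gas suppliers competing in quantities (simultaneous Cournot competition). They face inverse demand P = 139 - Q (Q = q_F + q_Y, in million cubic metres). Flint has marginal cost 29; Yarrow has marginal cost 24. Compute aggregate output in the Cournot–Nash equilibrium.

Flint's profit: π_F = (139 - Q)q_F - (29q_F). Setting ∂π_F/∂q_F = 0: 110 - 2q_F - (q_Y) = 0.
Yarrow's first-order condition: 115 - 2q_Y - (q_F) = 0.
So q_F = (110 - q_Y)/2 and q_Y = (115 - q_F)/2.
Solving the pair: q_F = 35, q_Y = 40.
Total output Q = 35 + 40 = 75.

75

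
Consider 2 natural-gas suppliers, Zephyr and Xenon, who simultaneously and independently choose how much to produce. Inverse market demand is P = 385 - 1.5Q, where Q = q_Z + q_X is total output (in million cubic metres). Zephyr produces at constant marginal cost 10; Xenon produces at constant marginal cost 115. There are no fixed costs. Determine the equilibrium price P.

170

Zephyr's profit: π_Z = (385 - 1.5Q)q_Z - (10q_Z). Setting ∂π_Z/∂q_Z = 0: 375 - 3q_Z - (3/2)(q_X) = 0.
Xenon's first-order condition: 270 - 3q_X - (3/2)(q_Z) = 0.
So q_Z = (375 - (3/2)q_X)/3 and q_X = (270 - (3/2)q_Z)/3.
Substituting one into the other gives q_Z = 320/3 and q_X = 110/3.
Total output Q = 430/3, so price P = 385 - (3/2)·(430/3) = 170.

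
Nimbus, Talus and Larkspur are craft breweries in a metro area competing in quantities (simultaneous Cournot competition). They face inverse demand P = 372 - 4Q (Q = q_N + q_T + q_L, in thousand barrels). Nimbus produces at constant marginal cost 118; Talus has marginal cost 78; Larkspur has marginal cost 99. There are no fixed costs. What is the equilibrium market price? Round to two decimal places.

166.75

Nimbus's profit: π_N = (372 - 4Q)q_N - (118q_N). Setting ∂π_N/∂q_N = 0: 254 - 8q_N - 4(q_T + q_L) = 0.
Talus's first-order condition: 294 - 8q_T - 4(q_N + q_L) = 0.
Larkspur's profit: π_L = (372 - 4Q)q_L - (99q_L). Setting ∂π_L/∂q_L = 0: 273 - 8q_L - 4(q_N + q_T) = 0.
Adding the 3 conditions: 821 − 8Q − 8Q = 0, i.e. Q = 821/16.
Back-substituting: q_N = (254 − 821/4)/4 = 195/16, q_T = (294 − 821/4)/4 = 355/16, q_L = (273 − 821/4)/4 = 271/16.
Total output Q = 821/16, so price P = 372 - 4·(821/16) = 667/4.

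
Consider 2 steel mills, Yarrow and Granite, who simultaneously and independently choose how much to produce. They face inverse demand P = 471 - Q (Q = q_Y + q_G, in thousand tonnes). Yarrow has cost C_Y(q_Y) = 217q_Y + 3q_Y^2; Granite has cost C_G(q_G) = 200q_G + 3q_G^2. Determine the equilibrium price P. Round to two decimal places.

412.67

Yarrow's profit: π_Y = (471 - Q)q_Y - (217q_Y + 3q_Y²). Setting ∂π_Y/∂q_Y = 0: 254 - 8q_Y - (q_G) = 0.
Granite's profit: π_G = (471 - Q)q_G - (200q_G + 3q_G²). Setting ∂π_G/∂q_G = 0: 271 - 8q_G - (q_Y) = 0.
Best responses: q_Y = (254 - q_G)/8, q_G = (271 - q_Y)/8.
Solving the pair: q_Y = 587/21, q_G = 638/21.
Total output Q = 175/3, so price P = 471 - 175/3 = 1238/3.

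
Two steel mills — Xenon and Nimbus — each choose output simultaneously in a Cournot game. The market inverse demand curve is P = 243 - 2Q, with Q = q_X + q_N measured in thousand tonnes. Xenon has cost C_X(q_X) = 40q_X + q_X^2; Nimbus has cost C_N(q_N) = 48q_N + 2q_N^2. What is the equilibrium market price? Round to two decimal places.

Xenon's profit: π_X = (243 - 2Q)q_X - (40q_X + q_X²). Setting ∂π_X/∂q_X = 0: 203 - 6q_X - 2(q_N) = 0.
Nimbus's profit: π_N = (243 - 2Q)q_N - (48q_N + 2q_N²). Setting ∂π_N/∂q_N = 0: 195 - 8q_N - 2(q_X) = 0.
So q_X = (203 - 2q_N)/6 and q_N = (195 - 2q_X)/8.
Solving the pair: q_X = 617/22, q_N = 191/11.
Total output Q = 999/22, so price P = 243 - 2·(999/22) = 1674/11.

152.18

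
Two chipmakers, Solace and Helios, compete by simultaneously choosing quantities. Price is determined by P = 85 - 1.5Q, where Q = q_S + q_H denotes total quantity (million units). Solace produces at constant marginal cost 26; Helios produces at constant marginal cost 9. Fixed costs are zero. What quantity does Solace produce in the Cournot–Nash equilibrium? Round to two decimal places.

Solace's profit: π_S = (85 - 1.5Q)q_S - (26q_S). Setting ∂π_S/∂q_S = 0: 59 - 3q_S - (3/2)(q_H) = 0.
Helios's first-order condition: 76 - 3q_H - (3/2)(q_S) = 0.
Best responses: q_S = (59 - (3/2)q_H)/3, q_H = (76 - (3/2)q_S)/3.
Substituting one into the other gives q_S = 28/3 and q_H = 62/3.

9.33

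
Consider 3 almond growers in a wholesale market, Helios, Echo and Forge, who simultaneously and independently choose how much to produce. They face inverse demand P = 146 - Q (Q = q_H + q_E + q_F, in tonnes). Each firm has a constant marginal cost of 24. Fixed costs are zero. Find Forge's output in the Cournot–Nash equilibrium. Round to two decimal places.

30.50

Each firm earns π_i = (146 - Q)q_i - 24q_i.
Setting ∂π_i/∂q_i = 0 with rivals' quantities fixed: 122 - 2q_i - Σ_{j≠i} q_j = 0.
With identical firms every q_j equals q_i, so Σ_{j≠i} q_j = 2q_i and 122 = 4q_i, giving q_i = 61/2.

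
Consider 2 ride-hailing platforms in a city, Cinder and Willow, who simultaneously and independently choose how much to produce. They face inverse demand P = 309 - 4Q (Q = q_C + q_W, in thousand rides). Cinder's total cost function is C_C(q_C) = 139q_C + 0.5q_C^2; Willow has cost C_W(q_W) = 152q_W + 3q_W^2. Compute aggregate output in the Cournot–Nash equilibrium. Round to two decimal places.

22.59

Cinder's profit: π_C = (309 - 4Q)q_C - (139q_C + (1/2)q_C²). Setting ∂π_C/∂q_C = 0: 170 - 9q_C - 4(q_W) = 0.
Willow's profit: π_W = (309 - 4Q)q_W - (152q_W + 3q_W²). Setting ∂π_W/∂q_W = 0: 157 - 14q_W - 4(q_C) = 0.
Best responses: q_C = (170 - 4q_W)/9, q_W = (157 - 4q_C)/14.
Solving the pair: q_C = 876/55, q_W = 733/110.
Total output Q = 876/55 + 733/110 = 497/22.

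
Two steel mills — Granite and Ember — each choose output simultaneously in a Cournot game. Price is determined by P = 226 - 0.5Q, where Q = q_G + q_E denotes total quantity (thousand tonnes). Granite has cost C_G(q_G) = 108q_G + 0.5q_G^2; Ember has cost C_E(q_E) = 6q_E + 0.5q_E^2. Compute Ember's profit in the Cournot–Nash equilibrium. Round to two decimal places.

Granite's profit: π_G = (226 - 0.5Q)q_G - (108q_G + (1/2)q_G²). Setting ∂π_G/∂q_G = 0: 118 - 2q_G - (1/2)(q_E) = 0.
Ember's first-order condition: 220 - 2q_E - (1/2)(q_G) = 0.
Best responses: q_G = (118 - (1/2)q_E)/2, q_E = (220 - (1/2)q_G)/2.
Substituting one into the other gives q_G = 168/5 and q_E = 508/5.
Price P = 226 - (1/2)·(676/5) = 792/5.
Ember's profit: (792/5)·(508/5) - 6·(508/5) - (1/2)(508/5)² = 10322.5600.

10322.56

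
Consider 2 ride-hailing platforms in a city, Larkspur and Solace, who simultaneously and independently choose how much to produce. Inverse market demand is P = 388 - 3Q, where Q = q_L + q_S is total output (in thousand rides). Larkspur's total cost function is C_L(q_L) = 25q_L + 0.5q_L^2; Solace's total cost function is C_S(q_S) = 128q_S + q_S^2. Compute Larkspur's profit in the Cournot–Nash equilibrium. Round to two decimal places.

Larkspur's profit: π_L = (388 - 3Q)q_L - (25q_L + (1/2)q_L²). Setting ∂π_L/∂q_L = 0: 363 - 7q_L - 3(q_S) = 0.
Solace's first-order condition: 260 - 8q_S - 3(q_L) = 0.
Best responses: q_L = (363 - 3q_S)/7, q_S = (260 - 3q_L)/8.
Substituting one into the other gives q_L = 45.1915 and q_S = 731/47.
Price P = 388 - 3·60.7447 = 205.7660.
Larkspur's profit: 205.7660·45.1915 - 25·45.1915 - (1/2)·45.1915² = 7147.9475.

7147.95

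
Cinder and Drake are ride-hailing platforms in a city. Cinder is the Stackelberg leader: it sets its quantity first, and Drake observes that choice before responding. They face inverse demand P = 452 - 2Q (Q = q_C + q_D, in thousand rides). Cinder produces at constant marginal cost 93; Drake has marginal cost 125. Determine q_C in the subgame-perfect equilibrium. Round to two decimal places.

97.75

The follower Drake best-responds to any q_C: π_D = (452 - 2Q)q_D - 125q_D.
∂π_D/∂q_D = 327 - 2q_C - 4q_D = 0 gives the reaction function q_D = (327 - 2q_C)/4.
Cinder substitutes q_D(q_C) into its own profit: π_C = q_C(452 - 2q_C - (327 - 2q_C)/2) - 93q_C = (577/2 - q_C)q_C - 93q_C.
The leader's first-order condition 391/2 - 2q_C = 0 yields q_C = 391/4.
Then q_D = (327 - 2·(391/4))/4 = 263/8.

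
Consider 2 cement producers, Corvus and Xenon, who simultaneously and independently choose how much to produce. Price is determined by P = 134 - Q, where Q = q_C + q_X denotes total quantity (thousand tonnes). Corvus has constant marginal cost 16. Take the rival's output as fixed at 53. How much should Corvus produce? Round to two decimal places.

With the rival's output fixed at 53, Corvus's profit is π_C = (134 - 53 - q_C)q_C - (16q_C) = (81 - q_C)q_C - (16q_C).
∂π_C/∂q_C = 65 - 2q_C = 0, so q_C = 65/2.

32.50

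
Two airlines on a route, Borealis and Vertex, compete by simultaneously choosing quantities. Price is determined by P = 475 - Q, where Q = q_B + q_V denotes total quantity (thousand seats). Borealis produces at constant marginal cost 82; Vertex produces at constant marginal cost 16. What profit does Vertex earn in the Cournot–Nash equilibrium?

Borealis's profit: π_B = (475 - Q)q_B - (82q_B). Setting ∂π_B/∂q_B = 0: 393 - 2q_B - (q_V) = 0.
Vertex's profit: π_V = (475 - Q)q_V - (16q_V). Setting ∂π_V/∂q_V = 0: 459 - 2q_V - (q_B) = 0.
So q_B = (393 - q_V)/2 and q_V = (459 - q_B)/2.
Solving the pair: q_B = 109, q_V = 175.
Price P = 475 - 284 = 191.
Vertex's profit: (191 - 16)·175 = 30625.

30625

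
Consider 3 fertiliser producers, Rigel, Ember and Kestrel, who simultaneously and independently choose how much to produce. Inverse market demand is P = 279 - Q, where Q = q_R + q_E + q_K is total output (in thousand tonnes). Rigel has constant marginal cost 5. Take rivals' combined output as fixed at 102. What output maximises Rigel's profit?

86

With rivals' combined output fixed at 102, Rigel's profit is π_R = (279 - 102 - q_R)q_R - (5q_R) = (177 - q_R)q_R - (5q_R).
∂π_R/∂q_R = 172 - 2q_R = 0, so q_R = 86.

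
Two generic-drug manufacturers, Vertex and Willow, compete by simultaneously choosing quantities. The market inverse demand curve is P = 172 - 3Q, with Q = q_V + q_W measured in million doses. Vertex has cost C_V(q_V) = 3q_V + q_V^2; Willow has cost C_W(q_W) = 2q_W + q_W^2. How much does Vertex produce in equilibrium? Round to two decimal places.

Vertex's profit: π_V = (172 - 3Q)q_V - (3q_V + q_V²). Setting ∂π_V/∂q_V = 0: 169 - 8q_V - 3(q_W) = 0.
Willow's profit: π_W = (172 - 3Q)q_W - (2q_W + q_W²). Setting ∂π_W/∂q_W = 0: 170 - 8q_W - 3(q_V) = 0.
Best responses: q_V = (169 - 3q_W)/8, q_W = (170 - 3q_V)/8.
Solving the pair: q_V = 842/55, q_W = 853/55.

15.31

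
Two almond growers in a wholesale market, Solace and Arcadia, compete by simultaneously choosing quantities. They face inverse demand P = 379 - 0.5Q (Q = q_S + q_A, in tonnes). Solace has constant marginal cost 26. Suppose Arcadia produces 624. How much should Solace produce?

With the rival's output fixed at 624, Solace's profit is π_S = (379 - (1/2)·624 - (1/2)q_S)q_S - (26q_S) = (67 - (1/2)q_S)q_S - (26q_S).
∂π_S/∂q_S = 41 - q_S = 0, so q_S = 41.

41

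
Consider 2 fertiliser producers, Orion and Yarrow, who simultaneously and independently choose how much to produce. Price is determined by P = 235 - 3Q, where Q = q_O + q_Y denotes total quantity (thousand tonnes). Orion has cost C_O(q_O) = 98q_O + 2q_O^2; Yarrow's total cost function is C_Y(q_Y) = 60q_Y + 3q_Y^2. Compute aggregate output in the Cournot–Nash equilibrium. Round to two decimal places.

Orion's profit: π_O = (235 - 3Q)q_O - (98q_O + 2q_O²). Setting ∂π_O/∂q_O = 0: 137 - 10q_O - 3(q_Y) = 0.
Yarrow's first-order condition: 175 - 12q_Y - 3(q_O) = 0.
Rearranging gives the reaction functions q_O = (137 - 3q_Y)/10 and q_Y = (175 - 3q_O)/12.
Solving the pair: q_O = 373/37, q_Y = 1339/111.
Total output Q = 373/37 + 1339/111 = 22.1441.

22.14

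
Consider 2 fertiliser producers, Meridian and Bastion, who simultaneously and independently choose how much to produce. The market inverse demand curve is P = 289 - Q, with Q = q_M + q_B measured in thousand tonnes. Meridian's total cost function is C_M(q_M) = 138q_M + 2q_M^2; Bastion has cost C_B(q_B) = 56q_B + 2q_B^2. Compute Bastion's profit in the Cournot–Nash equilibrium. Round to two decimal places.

Meridian's profit: π_M = (289 - Q)q_M - (138q_M + 2q_M²). Setting ∂π_M/∂q_M = 0: 151 - 6q_M - (q_B) = 0.
Bastion's first-order condition: 233 - 6q_B - (q_M) = 0.
Rearranging gives the reaction functions q_M = (151 - q_B)/6 and q_B = (233 - q_M)/6.
Solving the pair: q_M = 673/35, q_B = 1247/35.
Price P = 289 - 384/7 = 1639/7.
Bastion's profit: (1639/7)·(1247/35) - 56·(1247/35) - 2(1247/35)² = 3808.1853.

3808.19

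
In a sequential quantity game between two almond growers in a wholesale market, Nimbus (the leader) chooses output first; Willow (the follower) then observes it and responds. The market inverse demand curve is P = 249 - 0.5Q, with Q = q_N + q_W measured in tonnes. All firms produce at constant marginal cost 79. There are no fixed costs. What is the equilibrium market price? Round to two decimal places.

121.50

The follower Willow best-responds to any q_N: π_W = (249 - 0.5Q)q_W - 79q_W.
Follower FOC: 170 - (1/2)q_N - q_W = 0, so q_W(q_N) = (170 - (1/2)q_N).
Nimbus substitutes q_W(q_N) into its own profit: π_N = q_N(249 - (1/2)q_N - (170 - (1/2)q_N)/2) - 79q_N = (164 - (1/4)q_N)q_N - 79q_N.
Maximising: ∂π_N/∂q_N = 85 - (1/2)q_N = 0, giving q_N = 170.
Then q_W = (170 - (1/2)·170) = 85.
Total output Q = 255, so price P = 249 - (1/2)·255 = 243/2.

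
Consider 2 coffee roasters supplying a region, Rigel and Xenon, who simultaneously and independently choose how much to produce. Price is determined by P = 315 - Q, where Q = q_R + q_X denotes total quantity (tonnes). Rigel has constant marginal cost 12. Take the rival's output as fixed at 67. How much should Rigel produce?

With the rival's output fixed at 67, Rigel's profit is π_R = (315 - 67 - q_R)q_R - (12q_R) = (248 - q_R)q_R - (12q_R).
∂π_R/∂q_R = 236 - 2q_R = 0, so q_R = 118.

118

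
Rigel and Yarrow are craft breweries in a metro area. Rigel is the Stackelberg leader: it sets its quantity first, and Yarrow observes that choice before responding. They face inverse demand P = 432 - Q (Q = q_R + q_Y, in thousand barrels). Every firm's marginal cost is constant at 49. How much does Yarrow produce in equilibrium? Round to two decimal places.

95.75

Solve by backward induction. Given q_R, the follower Yarrow maximises π_Y = (432 - q_R - q_Y)q_Y - 49q_Y.
Setting the follower's marginal profit to zero, 383 - q_R - 2q_Y = 0, i.e. q_Y = (383 - q_R)/2.
Rigel substitutes q_Y(q_R) into its own profit: π_R = q_R(432 - q_R - (383 - q_R)/2) - 49q_R = (481/2 - (1/2)q_R)q_R - 49q_R.
Maximising: ∂π_R/∂q_R = 383/2 - q_R = 0, giving q_R = 383/2.
Then q_Y = (383 - 383/2)/2 = 383/4.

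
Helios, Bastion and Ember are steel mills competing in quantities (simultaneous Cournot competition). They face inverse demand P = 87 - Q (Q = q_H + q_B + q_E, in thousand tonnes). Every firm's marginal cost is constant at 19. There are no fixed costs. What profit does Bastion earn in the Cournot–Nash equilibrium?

289

A representative firm's profit is π_i = q_i(87 - Q) - 19q_i.
First-order condition (treating rivals' output as given): 68 - 2q_i - Σ_{j≠i} q_j = 0.
By symmetry each firm produces the same amount; substituting Σ_{j≠i} q_j = 2q_i yields q_i = 68/4 = 17.
Price P = 87 - 51 = 36.
Bastion's profit: (36 - 19)·17 = 289.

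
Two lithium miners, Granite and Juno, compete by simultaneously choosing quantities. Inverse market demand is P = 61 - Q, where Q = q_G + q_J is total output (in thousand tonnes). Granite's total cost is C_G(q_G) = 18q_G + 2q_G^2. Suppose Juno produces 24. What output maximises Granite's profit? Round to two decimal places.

With the rival's output fixed at 24, Granite's profit is π_G = (61 - 24 - q_G)q_G - (18q_G + 2q_G²) = (37 - q_G)q_G - (18q_G + 2q_G²).
∂π_G/∂q_G = 19 - 6q_G = 0, so q_G = 19/6.

3.17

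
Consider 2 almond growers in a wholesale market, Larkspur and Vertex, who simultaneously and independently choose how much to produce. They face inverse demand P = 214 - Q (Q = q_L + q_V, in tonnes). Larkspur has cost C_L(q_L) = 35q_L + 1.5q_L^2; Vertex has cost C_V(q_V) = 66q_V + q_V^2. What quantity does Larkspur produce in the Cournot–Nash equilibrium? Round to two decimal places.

29.89

Larkspur's profit: π_L = (214 - Q)q_L - (35q_L + (3/2)q_L²). Setting ∂π_L/∂q_L = 0: 179 - 5q_L - (q_V) = 0.
Vertex's first-order condition: 148 - 4q_V - (q_L) = 0.
Best responses: q_L = (179 - q_V)/5, q_V = (148 - q_L)/4.
Solving the pair: q_L = 568/19, q_V = 561/19.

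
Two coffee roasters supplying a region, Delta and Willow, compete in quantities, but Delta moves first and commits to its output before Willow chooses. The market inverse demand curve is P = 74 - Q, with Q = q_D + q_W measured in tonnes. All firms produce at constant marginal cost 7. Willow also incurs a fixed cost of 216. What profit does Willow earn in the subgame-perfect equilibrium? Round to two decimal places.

64.56

The follower Willow best-responds to any q_D: π_W = (74 - Q)q_W - 7q_W.
∂π_W/∂q_W = 67 - q_D - 2q_W = 0 gives the reaction function q_W = (67 - q_D)/2.
Delta substitutes q_W(q_D) into its own profit: π_D = q_D(74 - q_D - (67 - q_D)/2) - 7q_D = (81/2 - (1/2)q_D)q_D - 7q_D.
The leader's first-order condition 67/2 - q_D = 0 yields q_D = 67/2.
Then q_W = (67 - 67/2)/2 = 67/4.
Price P = 74 - 201/4 = 95/4.
Willow's profit: (95/4 - 7)·(67/4) - 216 = 1033/16.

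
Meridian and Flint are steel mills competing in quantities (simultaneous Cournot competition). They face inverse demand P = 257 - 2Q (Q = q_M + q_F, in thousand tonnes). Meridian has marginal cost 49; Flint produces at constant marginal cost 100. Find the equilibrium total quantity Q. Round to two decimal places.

60.83

Meridian's profit: π_M = (257 - 2Q)q_M - (49q_M). Setting ∂π_M/∂q_M = 0: 208 - 4q_M - 2(q_F) = 0.
Flint's profit: π_F = (257 - 2Q)q_F - (100q_F). Setting ∂π_F/∂q_F = 0: 157 - 4q_F - 2(q_M) = 0.
So q_M = (208 - 2q_F)/4 and q_F = (157 - 2q_M)/4.
Substituting one into the other gives q_M = 259/6 and q_F = 53/3.
Total output Q = 259/6 + 53/3 = 365/6.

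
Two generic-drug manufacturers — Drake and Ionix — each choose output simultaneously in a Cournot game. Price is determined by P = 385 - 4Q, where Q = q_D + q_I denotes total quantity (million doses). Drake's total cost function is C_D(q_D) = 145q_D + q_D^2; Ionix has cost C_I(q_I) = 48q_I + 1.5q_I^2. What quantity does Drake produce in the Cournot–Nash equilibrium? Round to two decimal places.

13.74

Drake's profit: π_D = (385 - 4Q)q_D - (145q_D + q_D²). Setting ∂π_D/∂q_D = 0: 240 - 10q_D - 4(q_I) = 0.
Ionix's profit: π_I = (385 - 4Q)q_I - (48q_I + (3/2)q_I²). Setting ∂π_I/∂q_I = 0: 337 - 11q_I - 4(q_D) = 0.
Best responses: q_D = (240 - 4q_I)/10, q_I = (337 - 4q_D)/11.
Solving the pair: q_D = 646/47, q_I = 1205/47.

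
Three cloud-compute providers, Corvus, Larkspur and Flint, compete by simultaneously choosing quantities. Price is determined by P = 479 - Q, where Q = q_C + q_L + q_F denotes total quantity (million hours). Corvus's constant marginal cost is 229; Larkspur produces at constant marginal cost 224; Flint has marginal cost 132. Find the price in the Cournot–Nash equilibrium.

Corvus's profit: π_C = (479 - Q)q_C - (229q_C). Setting ∂π_C/∂q_C = 0: 250 - 2q_C - (q_L + q_F) = 0.
Larkspur's first-order condition: 255 - 2q_L - (q_C + q_F) = 0.
Flint's profit: π_F = (479 - Q)q_F - (132q_F). Setting ∂π_F/∂q_F = 0: 347 - 2q_F - (q_C + q_L) = 0.
Adding the 3 first-order conditions: 852 − 4Q = 0, so Q = 213.
Back-substituting: q_C = (250 − 213) = 37, q_L = (255 − 213) = 42, q_F = (347 − 213) = 134.
Total output Q = 213, so price P = 479 - 213 = 266.

266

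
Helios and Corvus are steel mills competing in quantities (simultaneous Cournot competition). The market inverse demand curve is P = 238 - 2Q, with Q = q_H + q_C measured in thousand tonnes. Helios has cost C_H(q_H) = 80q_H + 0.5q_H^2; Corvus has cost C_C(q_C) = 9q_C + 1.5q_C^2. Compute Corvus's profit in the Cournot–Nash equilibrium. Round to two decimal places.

2502.96

Helios's profit: π_H = (238 - 2Q)q_H - (80q_H + (1/2)q_H²). Setting ∂π_H/∂q_H = 0: 158 - 5q_H - 2(q_C) = 0.
Corvus's first-order condition: 229 - 7q_C - 2(q_H) = 0.
Rearranging gives the reaction functions q_H = (158 - 2q_C)/5 and q_C = (229 - 2q_H)/7.
Substituting one into the other gives q_H = 648/31 and q_C = 829/31.
Price P = 238 - 2·(1477/31) = 142.7097.
Corvus's profit: 142.7097·(829/31) - 9·(829/31) - (3/2)(829/31)² = 2502.9589.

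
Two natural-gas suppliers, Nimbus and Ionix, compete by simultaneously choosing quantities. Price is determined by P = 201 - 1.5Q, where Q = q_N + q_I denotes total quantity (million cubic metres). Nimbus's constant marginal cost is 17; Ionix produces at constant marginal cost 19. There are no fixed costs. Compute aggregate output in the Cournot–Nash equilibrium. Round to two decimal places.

Nimbus's profit: π_N = (201 - 1.5Q)q_N - (17q_N). Setting ∂π_N/∂q_N = 0: 184 - 3q_N - (3/2)(q_I) = 0.
Ionix's first-order condition: 182 - 3q_I - (3/2)(q_N) = 0.
Rearranging gives the reaction functions q_N = (184 - (3/2)q_I)/3 and q_I = (182 - (3/2)q_N)/3.
Substituting one into the other gives q_N = 124/3 and q_I = 40.
Total output Q = 124/3 + 40 = 244/3.

81.33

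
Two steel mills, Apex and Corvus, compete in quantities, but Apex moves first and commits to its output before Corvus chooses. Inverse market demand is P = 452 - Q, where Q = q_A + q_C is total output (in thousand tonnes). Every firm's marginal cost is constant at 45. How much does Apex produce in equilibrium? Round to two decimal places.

203.50

Solve by backward induction. Given q_A, the follower Corvus maximises π_C = (452 - q_A - q_C)q_C - 45q_C.
∂π_C/∂q_C = 407 - q_A - 2q_C = 0 gives the reaction function q_C = (407 - q_A)/2.
The leader anticipates this reaction. Substituting into P = 452 - Q gives P = 497/2 - (1/2)q_A, so π_A = (497/2 - (1/2)q_A)q_A - 45q_A.
Leader FOC: 407/2 - q_A = 0, so q_A = 407/2.
Then q_C = (407 - 407/2)/2 = 407/4.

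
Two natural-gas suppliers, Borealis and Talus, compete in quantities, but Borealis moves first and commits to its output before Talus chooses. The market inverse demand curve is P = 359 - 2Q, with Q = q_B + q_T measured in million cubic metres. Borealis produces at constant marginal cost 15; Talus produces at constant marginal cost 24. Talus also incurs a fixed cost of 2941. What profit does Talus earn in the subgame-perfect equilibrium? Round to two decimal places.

199.28

Solve by backward induction. Given q_B, the follower Talus maximises π_T = (359 - 2q_B - 2q_T)q_T - 24q_T.
∂π_T/∂q_T = 335 - 2q_B - 4q_T = 0 gives the reaction function q_T = (335 - 2q_B)/4.
Borealis substitutes q_T(q_B) into its own profit: π_B = q_B(359 - 2q_B - (335 - 2q_B)/2) - 15q_B = (383/2 - q_B)q_B - 15q_B.
Leader FOC: 353/2 - 2q_B = 0, so q_B = 353/4.
Then q_T = (335 - 2·(353/4))/4 = 317/8.
Price P = 359 - 2·(1023/8) = 413/4.
Talus's profit: (413/4 - 24)·(317/8) - 2941 = 199.2813.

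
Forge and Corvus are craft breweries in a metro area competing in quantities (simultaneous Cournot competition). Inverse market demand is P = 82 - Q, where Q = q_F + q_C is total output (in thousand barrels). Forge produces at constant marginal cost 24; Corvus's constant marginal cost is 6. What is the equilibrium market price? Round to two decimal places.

Forge's profit: π_F = (82 - Q)q_F - (24q_F). Setting ∂π_F/∂q_F = 0: 58 - 2q_F - (q_C) = 0.
Corvus's profit: π_C = (82 - Q)q_C - (6q_C). Setting ∂π_C/∂q_C = 0: 76 - 2q_C - (q_F) = 0.
Rearranging gives the reaction functions q_F = (58 - q_C)/2 and q_C = (76 - q_F)/2.
Solving the pair: q_F = 40/3, q_C = 94/3.
Total output Q = 134/3, so price P = 82 - 134/3 = 112/3.

37.33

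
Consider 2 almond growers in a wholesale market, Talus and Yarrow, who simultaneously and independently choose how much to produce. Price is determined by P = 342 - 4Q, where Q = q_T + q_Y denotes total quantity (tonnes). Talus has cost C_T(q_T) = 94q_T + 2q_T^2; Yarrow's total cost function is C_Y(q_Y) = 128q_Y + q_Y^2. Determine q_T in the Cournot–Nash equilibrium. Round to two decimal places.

15.62

Talus's profit: π_T = (342 - 4Q)q_T - (94q_T + 2q_T²). Setting ∂π_T/∂q_T = 0: 248 - 12q_T - 4(q_Y) = 0.
Yarrow's profit: π_Y = (342 - 4Q)q_Y - (128q_Y + q_Y²). Setting ∂π_Y/∂q_Y = 0: 214 - 10q_Y - 4(q_T) = 0.
So q_T = (248 - 4q_Y)/12 and q_Y = (214 - 4q_T)/10.
Substituting one into the other gives q_T = 203/13 and q_Y = 197/13.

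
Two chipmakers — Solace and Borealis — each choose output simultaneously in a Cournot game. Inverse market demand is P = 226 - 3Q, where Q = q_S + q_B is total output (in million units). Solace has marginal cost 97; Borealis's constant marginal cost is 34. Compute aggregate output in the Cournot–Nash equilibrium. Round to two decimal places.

Solace's profit: π_S = (226 - 3Q)q_S - (97q_S). Setting ∂π_S/∂q_S = 0: 129 - 6q_S - 3(q_B) = 0.
Borealis's profit: π_B = (226 - 3Q)q_B - (34q_B). Setting ∂π_B/∂q_B = 0: 192 - 6q_B - 3(q_S) = 0.
So q_S = (129 - 3q_B)/6 and q_B = (192 - 3q_S)/6.
Substituting one into the other gives q_S = 22/3 and q_B = 85/3.
Total output Q = 22/3 + 85/3 = 107/3.

35.67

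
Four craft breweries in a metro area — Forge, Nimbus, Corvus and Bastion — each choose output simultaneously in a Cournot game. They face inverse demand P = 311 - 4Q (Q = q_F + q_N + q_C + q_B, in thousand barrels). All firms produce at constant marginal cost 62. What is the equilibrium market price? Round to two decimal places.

111.80

Each firm earns π_i = (311 - 4Q)q_i - 62q_i.
Setting ∂π_i/∂q_i = 0 with rivals' quantities fixed: 249 - 8q_i - 4·Σ_{j≠i} q_j = 0.
By symmetry each firm produces the same amount; substituting Σ_{j≠i} q_j = 3q_i yields q_i = 249/20.
Total output Q = 249/5, so price P = 311 - 4·(249/5) = 559/5.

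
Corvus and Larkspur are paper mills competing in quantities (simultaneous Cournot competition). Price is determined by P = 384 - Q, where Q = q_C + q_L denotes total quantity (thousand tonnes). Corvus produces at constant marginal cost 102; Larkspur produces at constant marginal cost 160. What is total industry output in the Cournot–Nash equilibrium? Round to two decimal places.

Corvus's profit: π_C = (384 - Q)q_C - (102q_C). Setting ∂π_C/∂q_C = 0: 282 - 2q_C - (q_L) = 0.
Larkspur's first-order condition: 224 - 2q_L - (q_C) = 0.
So q_C = (282 - q_L)/2 and q_L = (224 - q_C)/2.
Solving the pair: q_C = 340/3, q_L = 166/3.
Total output Q = 340/3 + 166/3 = 506/3.

168.67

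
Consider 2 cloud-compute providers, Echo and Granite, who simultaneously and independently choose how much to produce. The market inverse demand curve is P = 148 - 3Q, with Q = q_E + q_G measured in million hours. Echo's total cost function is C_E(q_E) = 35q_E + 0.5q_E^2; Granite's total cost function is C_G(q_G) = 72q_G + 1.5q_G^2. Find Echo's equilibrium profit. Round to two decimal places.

Echo's profit: π_E = (148 - 3Q)q_E - (35q_E + (1/2)q_E²). Setting ∂π_E/∂q_E = 0: 113 - 7q_E - 3(q_G) = 0.
Granite's profit: π_G = (148 - 3Q)q_G - (72q_G + (3/2)q_G²). Setting ∂π_G/∂q_G = 0: 76 - 9q_G - 3(q_E) = 0.
Best responses: q_E = (113 - 3q_G)/7, q_G = (76 - 3q_E)/9.
Solving the pair: q_E = 263/18, q_G = 193/54.
Price P = 148 - 3·(491/27) = 841/9.
Echo's profit: (841/9)·(263/18) - 35·(263/18) - (1/2)(263/18)² = 747.1960.

747.20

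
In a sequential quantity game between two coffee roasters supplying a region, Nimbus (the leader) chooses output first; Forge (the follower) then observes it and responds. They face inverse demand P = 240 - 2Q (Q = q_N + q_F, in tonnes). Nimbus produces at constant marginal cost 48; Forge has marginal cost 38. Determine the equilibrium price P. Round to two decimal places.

93.50

Solve by backward induction. Given q_N, the follower Forge maximises π_F = (240 - 2q_N - 2q_F)q_F - 38q_F.
Setting the follower's marginal profit to zero, 202 - 2q_N - 4q_F = 0, i.e. q_F = (202 - 2q_N)/4.
The leader anticipates this reaction. Substituting into P = 240 - 2Q gives P = 139 - q_N, so π_N = (139 - q_N)q_N - 48q_N.
Maximising: ∂π_N/∂q_N = 91 - 2q_N = 0, giving q_N = 91/2.
Then q_F = (202 - 2·(91/2))/4 = 111/4.
Total output Q = 293/4, so price P = 240 - 2·(293/4) = 187/2.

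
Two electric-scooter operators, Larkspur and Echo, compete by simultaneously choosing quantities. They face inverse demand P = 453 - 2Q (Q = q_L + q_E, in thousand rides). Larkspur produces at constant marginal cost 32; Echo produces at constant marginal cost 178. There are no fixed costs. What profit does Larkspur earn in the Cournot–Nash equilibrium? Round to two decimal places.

Larkspur's profit: π_L = (453 - 2Q)q_L - (32q_L). Setting ∂π_L/∂q_L = 0: 421 - 4q_L - 2(q_E) = 0.
Echo's profit: π_E = (453 - 2Q)q_E - (178q_E). Setting ∂π_E/∂q_E = 0: 275 - 4q_E - 2(q_L) = 0.
So q_L = (421 - 2q_E)/4 and q_E = (275 - 2q_L)/4.
Substituting one into the other gives q_L = 189/2 and q_E = 43/2.
Price P = 453 - 2·116 = 221.
Larkspur's profit: (221 - 32)·(189/2) = 17860.5000.

17860.50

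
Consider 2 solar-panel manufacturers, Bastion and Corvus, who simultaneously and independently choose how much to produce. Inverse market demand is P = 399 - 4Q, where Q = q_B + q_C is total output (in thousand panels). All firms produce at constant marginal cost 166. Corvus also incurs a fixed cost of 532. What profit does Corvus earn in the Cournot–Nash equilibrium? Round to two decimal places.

976.03

A representative firm's profit is π_i = q_i(399 - 4Q) - 166q_i.
Setting ∂π_i/∂q_i = 0 with rivals' quantities fixed: 233 - 8q_i - 4q_j = 0.
By symmetry each firm produces the same amount; substituting q_j = q_i yields q_i = 233/12.
Price P = 399 - 4·(233/6) = 731/3.
Corvus's profit: (731/3 - 166)·(233/12) - 532 = 976.0278.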